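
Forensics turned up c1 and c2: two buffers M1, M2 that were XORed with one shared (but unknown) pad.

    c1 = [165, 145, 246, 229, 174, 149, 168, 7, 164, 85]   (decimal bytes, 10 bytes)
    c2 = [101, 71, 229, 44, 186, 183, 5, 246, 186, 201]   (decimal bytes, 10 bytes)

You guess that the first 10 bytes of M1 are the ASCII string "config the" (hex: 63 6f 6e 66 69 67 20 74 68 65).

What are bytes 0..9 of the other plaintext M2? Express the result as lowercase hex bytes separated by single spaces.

a3 b9 7d af 7d 45 8d 85 76 f9

First, c1 ⊕ c2 = (M1 ⊕ K) ⊕ (M2 ⊕ K) = M1 ⊕ M2, so the key drops out. Then M2 = (M1 ⊕ M2) ⊕ M1 over the first 10 bytes.
byte 0: (a5 XOR 65) XOR 63 = c0 XOR 63 = a3
byte 1: (91 XOR 47) XOR 6f = d6 XOR 6f = b9
byte 2: (f6 XOR e5) XOR 6e = 13 XOR 6e = 7d
byte 3: (e5 XOR 2c) XOR 66 = c9 XOR 66 = af
byte 4: (ae XOR ba) XOR 69 = 14 XOR 69 = 7d
byte 5: (95 XOR b7) XOR 67 = 22 XOR 67 = 45
byte 6: (a8 XOR 05) XOR 20 = ad XOR 20 = 8d
byte 7: (07 XOR f6) XOR 74 = f1 XOR 74 = 85
byte 8: (a4 XOR ba) XOR 68 = 1e XOR 68 = 76
byte 9: (55 XOR c9) XOR 65 = 9c XOR 65 = f9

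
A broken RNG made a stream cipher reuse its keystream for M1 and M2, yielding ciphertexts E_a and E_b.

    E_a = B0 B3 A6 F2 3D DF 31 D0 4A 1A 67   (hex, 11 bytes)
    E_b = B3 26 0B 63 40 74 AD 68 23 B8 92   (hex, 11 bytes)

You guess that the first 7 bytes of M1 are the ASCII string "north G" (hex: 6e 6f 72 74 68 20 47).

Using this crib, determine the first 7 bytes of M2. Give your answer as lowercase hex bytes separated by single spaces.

First, E_a ⊕ E_b = (M1 ⊕ K) ⊕ (M2 ⊕ K) = M1 ⊕ M2, so the key drops out. Then M2 = (M1 ⊕ M2) ⊕ M1 over the first 7 bytes.
byte 0: (b0 ^ b3) ^ 6e = 03 ^ 6e = 6d
byte 1: (b3 ^ 26) ^ 6f = 95 ^ 6f = fa
byte 2: (a6 ^ 0b) ^ 72 = ad ^ 72 = df
byte 3: (f2 ^ 63) ^ 74 = 91 ^ 74 = e5
byte 4: (3d ^ 40) ^ 68 = 7d ^ 68 = 15
byte 5: (df ^ 74) ^ 20 = ab ^ 20 = 8b
byte 6: (31 ^ ad) ^ 47 = 9c ^ 47 = db

6d fa df e5 15 8b db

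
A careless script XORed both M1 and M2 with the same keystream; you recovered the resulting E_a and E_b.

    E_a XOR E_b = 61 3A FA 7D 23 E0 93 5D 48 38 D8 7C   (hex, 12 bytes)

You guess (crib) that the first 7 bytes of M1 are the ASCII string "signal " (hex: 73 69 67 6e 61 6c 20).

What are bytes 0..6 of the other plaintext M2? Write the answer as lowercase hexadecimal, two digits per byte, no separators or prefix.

Since E_a ⊕ E_b = M1 ⊕ M2, XORing with the guessed M1 bytes yields the corresponding M2 bytes: M2 = (E_a ⊕ E_b) ⊕ M1.
61 XOR 73 = 12
3a XOR 69 = 53
fa XOR 67 = 9d
7d XOR 6e = 13
23 XOR 61 = 42
e0 XOR 6c = 8c
93 XOR 20 = b3

12539d13428cb3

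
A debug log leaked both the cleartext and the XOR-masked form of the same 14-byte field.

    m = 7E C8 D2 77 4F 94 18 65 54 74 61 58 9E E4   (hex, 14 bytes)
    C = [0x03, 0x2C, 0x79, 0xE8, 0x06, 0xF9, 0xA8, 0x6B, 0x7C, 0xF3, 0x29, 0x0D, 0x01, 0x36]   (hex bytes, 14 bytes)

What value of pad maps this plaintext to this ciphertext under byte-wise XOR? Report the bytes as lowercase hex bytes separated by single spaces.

7d e4 ab 9f 49 6d b0 0e 28 87 48 55 9f d2

Since C = m ⊕ pad, XORing both sides with m gives pad = m ⊕ C.
byte 0: 7e ^ 03 = 7d
byte 1: c8 ^ 2c = e4
byte 2: d2 ^ 79 = ab
byte 3: 77 ^ e8 = 9f
byte 4: 4f ^ 06 = 49
byte 5: 94 ^ f9 = 6d
byte 6: 18 ^ a8 = b0
byte 7: 65 ^ 6b = 0e
byte 8: 54 ^ 7c = 28
byte 9: 74 ^ f3 = 87
byte 10: 61 ^ 29 = 48
byte 11: 58 ^ 0d = 55
byte 12: 9e ^ 01 = 9f
byte 13: e4 ^ 36 = d2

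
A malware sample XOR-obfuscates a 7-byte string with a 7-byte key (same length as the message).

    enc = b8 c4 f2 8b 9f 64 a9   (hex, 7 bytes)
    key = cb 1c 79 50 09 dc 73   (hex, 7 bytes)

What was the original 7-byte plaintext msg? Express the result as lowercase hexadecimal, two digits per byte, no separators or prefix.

73d88bdb96b8da

184 ^ 203 = 115
196 ^  28 = 216
242 ^ 121 = 139
139 ^  80 = 219
159 ^   9 = 150
100 ^ 220 = 184
169 ^ 115 = 218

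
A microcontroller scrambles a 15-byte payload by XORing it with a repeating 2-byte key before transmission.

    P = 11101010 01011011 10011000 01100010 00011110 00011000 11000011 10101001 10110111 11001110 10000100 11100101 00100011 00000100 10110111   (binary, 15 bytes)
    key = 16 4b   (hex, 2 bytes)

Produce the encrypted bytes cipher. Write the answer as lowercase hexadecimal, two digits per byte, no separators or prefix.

fc108e290853d5e2a18592ae354fa1

The 2-byte key repeats, so the effective keystream is 16 4b 16 4b 16 4b 16 4b 16 4b 16 4b 16 4b 16.
byte 0: 234 ^  22 = 252
byte 1:  91 ^  75 =  16
byte 2: 152 ^  22 = 142
byte 3:  98 ^  75 =  41
byte 4:  30 ^  22 =   8
byte 5:  24 ^  75 =  83
byte 6: 195 ^  22 = 213
byte 7: 169 ^  75 = 226
byte 8: 183 ^  22 = 161
byte 9: 206 ^  75 = 133
byte 10: 132 ^  22 = 146
byte 11: 229 ^  75 = 174
byte 12:  35 ^  22 =  53
byte 13:   4 ^  75 =  79
byte 14: 183 ^  22 = 161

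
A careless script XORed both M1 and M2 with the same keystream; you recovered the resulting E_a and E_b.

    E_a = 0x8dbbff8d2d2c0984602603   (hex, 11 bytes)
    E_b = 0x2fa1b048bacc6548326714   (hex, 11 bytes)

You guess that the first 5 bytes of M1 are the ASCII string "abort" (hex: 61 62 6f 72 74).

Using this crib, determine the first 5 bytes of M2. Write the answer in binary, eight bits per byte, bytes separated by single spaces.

First, E_a ⊕ E_b = (M1 ⊕ K) ⊕ (M2 ⊕ K) = M1 ⊕ M2, so the key drops out. Then M2 = (M1 ⊕ M2) ⊕ M1 over the first 5 bytes.
byte 0: (8d ^ 2f) ^ 61 = a2 ^ 61 = c3
byte 1: (bb ^ a1) ^ 62 = 1a ^ 62 = 78
byte 2: (ff ^ b0) ^ 6f = 4f ^ 6f = 20
byte 3: (8d ^ 48) ^ 72 = c5 ^ 72 = b7
byte 4: (2d ^ ba) ^ 74 = 97 ^ 74 = e3

11000011 01111000 00100000 10110111 11100011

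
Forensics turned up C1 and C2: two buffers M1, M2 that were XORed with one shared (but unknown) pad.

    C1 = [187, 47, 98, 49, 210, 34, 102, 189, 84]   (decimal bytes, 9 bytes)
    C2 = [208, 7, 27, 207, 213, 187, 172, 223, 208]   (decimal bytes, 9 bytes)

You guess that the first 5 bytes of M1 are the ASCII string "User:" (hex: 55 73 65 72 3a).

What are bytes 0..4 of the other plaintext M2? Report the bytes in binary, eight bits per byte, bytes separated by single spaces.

00111110 01011011 00011100 10001100 00111101

First, C1 ⊕ C2 = (M1 ⊕ K) ⊕ (M2 ⊕ K) = M1 ⊕ M2, so the key drops out. Then M2 = (M1 ⊕ M2) ⊕ M1 over the first 5 bytes.
byte 0: (bb xor d0) xor 55 = 6b xor 55 = 3e
byte 1: (2f xor 07) xor 73 = 28 xor 73 = 5b
byte 2: (62 xor 1b) xor 65 = 79 xor 65 = 1c
byte 3: (31 xor cf) xor 72 = fe xor 72 = 8c
byte 4: (d2 xor d5) xor 3a = 07 xor 3a = 3d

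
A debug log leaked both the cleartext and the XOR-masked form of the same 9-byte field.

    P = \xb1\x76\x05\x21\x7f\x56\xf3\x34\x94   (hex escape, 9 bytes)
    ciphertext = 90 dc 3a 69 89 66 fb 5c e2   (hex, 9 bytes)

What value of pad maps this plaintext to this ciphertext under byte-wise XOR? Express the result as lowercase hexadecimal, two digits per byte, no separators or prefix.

Since ciphertext = P ⊕ pad, XORing both sides with P gives pad = P ⊕ ciphertext.
b1 ⊕ 90 = 21
76 ⊕ dc = aa
05 ⊕ 3a = 3f
21 ⊕ 69 = 48
7f ⊕ 89 = f6
56 ⊕ 66 = 30
f3 ⊕ fb = 08
34 ⊕ 5c = 68
94 ⊕ e2 = 76

21aa3f48f630086876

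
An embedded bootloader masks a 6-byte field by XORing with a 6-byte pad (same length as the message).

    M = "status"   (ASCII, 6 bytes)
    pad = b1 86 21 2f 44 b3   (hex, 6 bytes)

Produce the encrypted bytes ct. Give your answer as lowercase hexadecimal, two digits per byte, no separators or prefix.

c2f2405b31c0

73 ⊕ b1 = c2
74 ⊕ 86 = f2
61 ⊕ 21 = 40
74 ⊕ 2f = 5b
75 ⊕ 44 = 31
73 ⊕ b3 = c0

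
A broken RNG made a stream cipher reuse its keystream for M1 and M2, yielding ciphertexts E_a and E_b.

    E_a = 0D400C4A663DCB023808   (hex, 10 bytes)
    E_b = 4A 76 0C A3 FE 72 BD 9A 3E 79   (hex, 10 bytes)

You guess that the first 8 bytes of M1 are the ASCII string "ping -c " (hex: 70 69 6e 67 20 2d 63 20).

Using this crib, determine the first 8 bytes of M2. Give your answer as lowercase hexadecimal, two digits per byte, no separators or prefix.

375f6e8eb86215b8

First, E_a ⊕ E_b = (M1 ⊕ K) ⊕ (M2 ⊕ K) = M1 ⊕ M2, so the key drops out. Then M2 = (M1 ⊕ M2) ⊕ M1 over the first 8 bytes.
byte 0: (0d ^ 4a) ^ 70 = 47 ^ 70 = 37
byte 1: (40 ^ 76) ^ 69 = 36 ^ 69 = 5f
byte 2: (0c ^ 0c) ^ 6e = 00 ^ 6e = 6e
byte 3: (4a ^ a3) ^ 67 = e9 ^ 67 = 8e
byte 4: (66 ^ fe) ^ 20 = 98 ^ 20 = b8
byte 5: (3d ^ 72) ^ 2d = 4f ^ 2d = 62
byte 6: (cb ^ bd) ^ 63 = 76 ^ 63 = 15
byte 7: (02 ^ 9a) ^ 20 = 98 ^ 20 = b8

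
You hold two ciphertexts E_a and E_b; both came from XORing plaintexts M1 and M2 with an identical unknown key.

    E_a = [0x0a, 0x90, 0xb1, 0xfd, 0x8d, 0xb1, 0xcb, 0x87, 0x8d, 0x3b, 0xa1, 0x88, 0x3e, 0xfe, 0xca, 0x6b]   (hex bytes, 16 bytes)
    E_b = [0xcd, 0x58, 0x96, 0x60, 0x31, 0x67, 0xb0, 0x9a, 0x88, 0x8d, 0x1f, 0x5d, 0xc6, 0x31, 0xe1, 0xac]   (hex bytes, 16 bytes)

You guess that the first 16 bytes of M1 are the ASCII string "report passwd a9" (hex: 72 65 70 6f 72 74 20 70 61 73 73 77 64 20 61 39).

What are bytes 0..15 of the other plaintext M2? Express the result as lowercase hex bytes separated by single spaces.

b5 ad 57 f2 ce a2 5b 6d 64 c5 cd a2 9c ef 4a fe

First, E_a ⊕ E_b = (M1 ⊕ K) ⊕ (M2 ⊕ K) = M1 ⊕ M2, so the key drops out. Then M2 = (M1 ⊕ M2) ⊕ M1 over the first 16 bytes.
byte 0: (0a ⊕ cd) ⊕ 72 = c7 ⊕ 72 = b5
byte 1: (90 ⊕ 58) ⊕ 65 = c8 ⊕ 65 = ad
byte 2: (b1 ⊕ 96) ⊕ 70 = 27 ⊕ 70 = 57
byte 3: (fd ⊕ 60) ⊕ 6f = 9d ⊕ 6f = f2
byte 4: (8d ⊕ 31) ⊕ 72 = bc ⊕ 72 = ce
byte 5: (b1 ⊕ 67) ⊕ 74 = d6 ⊕ 74 = a2
byte 6: (cb ⊕ b0) ⊕ 20 = 7b ⊕ 20 = 5b
byte 7: (87 ⊕ 9a) ⊕ 70 = 1d ⊕ 70 = 6d
byte 8: (8d ⊕ 88) ⊕ 61 = 05 ⊕ 61 = 64
byte 9: (3b ⊕ 8d) ⊕ 73 = b6 ⊕ 73 = c5
byte 10: (a1 ⊕ 1f) ⊕ 73 = be ⊕ 73 = cd
byte 11: (88 ⊕ 5d) ⊕ 77 = d5 ⊕ 77 = a2
byte 12: (3e ⊕ c6) ⊕ 64 = f8 ⊕ 64 = 9c
byte 13: (fe ⊕ 31) ⊕ 20 = cf ⊕ 20 = ef
byte 14: (ca ⊕ e1) ⊕ 61 = 2b ⊕ 61 = 4a
byte 15: (6b ⊕ ac) ⊕ 39 = c7 ⊕ 39 = fe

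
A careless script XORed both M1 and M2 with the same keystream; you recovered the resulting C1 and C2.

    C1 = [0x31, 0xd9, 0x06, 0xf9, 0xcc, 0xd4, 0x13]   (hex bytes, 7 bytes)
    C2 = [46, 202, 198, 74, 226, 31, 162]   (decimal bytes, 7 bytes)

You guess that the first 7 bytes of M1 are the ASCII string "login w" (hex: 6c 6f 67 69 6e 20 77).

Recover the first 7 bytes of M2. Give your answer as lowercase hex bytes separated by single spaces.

73 7c a7 da 40 eb c6

First, C1 ⊕ C2 = (M1 ⊕ K) ⊕ (M2 ⊕ K) = M1 ⊕ M2, so the key drops out. Then M2 = (M1 ⊕ M2) ⊕ M1 over the first 7 bytes.
byte 0: (31 xor 2e) xor 6c = 1f xor 6c = 73
byte 1: (d9 xor ca) xor 6f = 13 xor 6f = 7c
byte 2: (06 xor c6) xor 67 = c0 xor 67 = a7
byte 3: (f9 xor 4a) xor 69 = b3 xor 69 = da
byte 4: (cc xor e2) xor 6e = 2e xor 6e = 40
byte 5: (d4 xor 1f) xor 20 = cb xor 20 = eb
byte 6: (13 xor a2) xor 77 = b1 xor 77 = c6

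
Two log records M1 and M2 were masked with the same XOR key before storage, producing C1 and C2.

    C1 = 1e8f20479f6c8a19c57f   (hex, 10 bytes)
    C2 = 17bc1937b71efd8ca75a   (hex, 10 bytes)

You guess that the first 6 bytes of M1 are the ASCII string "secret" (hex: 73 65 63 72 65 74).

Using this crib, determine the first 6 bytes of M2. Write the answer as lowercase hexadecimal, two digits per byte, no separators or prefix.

7a565a024d06

First, C1 ⊕ C2 = (M1 ⊕ K) ⊕ (M2 ⊕ K) = M1 ⊕ M2, so the key drops out. Then M2 = (M1 ⊕ M2) ⊕ M1 over the first 6 bytes.
byte 0: (1e ^ 17) ^ 73 = 09 ^ 73 = 7a
byte 1: (8f ^ bc) ^ 65 = 33 ^ 65 = 56
byte 2: (20 ^ 19) ^ 63 = 39 ^ 63 = 5a
byte 3: (47 ^ 37) ^ 72 = 70 ^ 72 = 02
byte 4: (9f ^ b7) ^ 65 = 28 ^ 65 = 4d
byte 5: (6c ^ 1e) ^ 74 = 72 ^ 74 = 06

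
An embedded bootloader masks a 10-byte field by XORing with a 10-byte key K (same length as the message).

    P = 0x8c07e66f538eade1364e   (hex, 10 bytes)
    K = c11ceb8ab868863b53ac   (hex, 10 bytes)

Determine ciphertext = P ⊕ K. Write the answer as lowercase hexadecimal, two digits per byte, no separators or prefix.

byte 0: 8c XOR c1 = 4d
byte 1: 07 XOR 1c = 1b
byte 2: e6 XOR eb = 0d
byte 3: 6f XOR 8a = e5
byte 4: 53 XOR b8 = eb
byte 5: 8e XOR 68 = e6
byte 6: ad XOR 86 = 2b
byte 7: e1 XOR 3b = da
byte 8: 36 XOR 53 = 65
byte 9: 4e XOR ac = e2

4d1b0de5ebe62bda65e2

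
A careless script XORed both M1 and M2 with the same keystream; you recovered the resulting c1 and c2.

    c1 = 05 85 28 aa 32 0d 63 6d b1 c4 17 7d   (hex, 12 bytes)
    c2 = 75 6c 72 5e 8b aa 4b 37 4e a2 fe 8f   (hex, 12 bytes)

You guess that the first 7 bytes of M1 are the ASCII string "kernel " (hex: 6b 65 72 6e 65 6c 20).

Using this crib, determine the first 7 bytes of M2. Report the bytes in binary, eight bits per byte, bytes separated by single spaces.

00011011 10001100 00101000 10011010 11011100 11001011 00001000

First, c1 ⊕ c2 = (M1 ⊕ K) ⊕ (M2 ⊕ K) = M1 ⊕ M2, so the key drops out. Then M2 = (M1 ⊕ M2) ⊕ M1 over the first 7 bytes.
byte 0: (05 ⊕ 75) ⊕ 6b = 70 ⊕ 6b = 1b
byte 1: (85 ⊕ 6c) ⊕ 65 = e9 ⊕ 65 = 8c
byte 2: (28 ⊕ 72) ⊕ 72 = 5a ⊕ 72 = 28
byte 3: (aa ⊕ 5e) ⊕ 6e = f4 ⊕ 6e = 9a
byte 4: (32 ⊕ 8b) ⊕ 65 = b9 ⊕ 65 = dc
byte 5: (0d ⊕ aa) ⊕ 6c = a7 ⊕ 6c = cb
byte 6: (63 ⊕ 4b) ⊕ 20 = 28 ⊕ 20 = 08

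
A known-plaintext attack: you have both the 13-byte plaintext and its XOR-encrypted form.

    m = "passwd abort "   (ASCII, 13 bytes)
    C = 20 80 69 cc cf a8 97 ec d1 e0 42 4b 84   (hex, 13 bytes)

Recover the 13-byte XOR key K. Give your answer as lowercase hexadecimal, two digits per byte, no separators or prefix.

Since C = m ⊕ K, XORing both sides with m gives K = m ⊕ C.
70 XOR 20 = 50
61 XOR 80 = e1
73 XOR 69 = 1a
73 XOR cc = bf
77 XOR cf = b8
64 XOR a8 = cc
20 XOR 97 = b7
61 XOR ec = 8d
62 XOR d1 = b3
6f XOR e0 = 8f
72 XOR 42 = 30
74 XOR 4b = 3f
20 XOR 84 = a4

50e11abfb8ccb78db38f303fa4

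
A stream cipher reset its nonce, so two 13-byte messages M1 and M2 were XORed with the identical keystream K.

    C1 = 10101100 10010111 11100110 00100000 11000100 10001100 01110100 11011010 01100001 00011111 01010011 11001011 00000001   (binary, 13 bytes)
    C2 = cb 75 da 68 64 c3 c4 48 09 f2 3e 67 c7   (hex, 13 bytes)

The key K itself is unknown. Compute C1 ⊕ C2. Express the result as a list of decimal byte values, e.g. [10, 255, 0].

[103, 226, 60, 72, 160, 79, 176, 146, 104, 237, 109, 172, 198]

C1 ⊕ C2 = (M1 ⊕ K) ⊕ (M2 ⊕ K) = M1 ⊕ M2 — the shared key cancels under XOR.
ac xor cb = 67
97 xor 75 = e2
e6 xor da = 3c
20 xor 68 = 48
c4 xor 64 = a0
8c xor c3 = 4f
74 xor c4 = b0
da xor 48 = 92
61 xor 09 = 68
1f xor f2 = ed
53 xor 3e = 6d
cb xor 67 = ac
01 xor c7 = c6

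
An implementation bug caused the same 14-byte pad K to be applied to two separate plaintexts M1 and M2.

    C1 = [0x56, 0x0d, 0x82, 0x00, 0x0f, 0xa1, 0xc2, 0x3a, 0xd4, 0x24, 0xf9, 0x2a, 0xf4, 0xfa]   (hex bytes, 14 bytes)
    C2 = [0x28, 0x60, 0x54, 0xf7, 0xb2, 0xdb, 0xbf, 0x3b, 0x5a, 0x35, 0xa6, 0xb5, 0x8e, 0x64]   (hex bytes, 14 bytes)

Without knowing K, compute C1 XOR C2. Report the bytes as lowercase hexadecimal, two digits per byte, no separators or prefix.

C1 ⊕ C2 = (M1 ⊕ K) ⊕ (M2 ⊕ K) = M1 ⊕ M2 — the shared key cancels under XOR.
byte 0: 56 XOR 28 = 7e
byte 1: 0d XOR 60 = 6d
byte 2: 82 XOR 54 = d6
byte 3: 00 XOR f7 = f7
byte 4: 0f XOR b2 = bd
byte 5: a1 XOR db = 7a
byte 6: c2 XOR bf = 7d
byte 7: 3a XOR 3b = 01
byte 8: d4 XOR 5a = 8e
byte 9: 24 XOR 35 = 11
byte 10: f9 XOR a6 = 5f
byte 11: 2a XOR b5 = 9f
byte 12: f4 XOR 8e = 7a
byte 13: fa XOR 64 = 9e

7e6dd6f7bd7a7d018e115f9f7a9e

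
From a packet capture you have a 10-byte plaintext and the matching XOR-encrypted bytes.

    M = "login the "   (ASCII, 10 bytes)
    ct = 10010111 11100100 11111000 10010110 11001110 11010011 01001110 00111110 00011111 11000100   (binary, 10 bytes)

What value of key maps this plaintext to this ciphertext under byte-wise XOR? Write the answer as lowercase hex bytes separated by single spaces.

Since ct = M ⊕ key, XORing both sides with M gives key = M ⊕ ct.
01101100 ⊕ 10010111 = 11111011
01101111 ⊕ 11100100 = 10001011
01100111 ⊕ 11111000 = 10011111
01101001 ⊕ 10010110 = 11111111
01101110 ⊕ 11001110 = 10100000
00100000 ⊕ 11010011 = 11110011
01110100 ⊕ 01001110 = 00111010
01101000 ⊕ 00111110 = 01010110
01100101 ⊕ 00011111 = 01111010
00100000 ⊕ 11000100 = 11100100

fb 8b 9f ff a0 f3 3a 56 7a e4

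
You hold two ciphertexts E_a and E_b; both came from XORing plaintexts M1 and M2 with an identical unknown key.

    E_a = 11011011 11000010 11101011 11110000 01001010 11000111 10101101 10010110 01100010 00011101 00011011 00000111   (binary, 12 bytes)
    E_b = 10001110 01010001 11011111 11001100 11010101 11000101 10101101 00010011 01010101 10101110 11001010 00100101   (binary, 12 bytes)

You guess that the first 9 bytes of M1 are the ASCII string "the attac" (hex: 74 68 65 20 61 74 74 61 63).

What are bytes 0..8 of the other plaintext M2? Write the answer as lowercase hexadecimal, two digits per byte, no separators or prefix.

First, E_a ⊕ E_b = (M1 ⊕ K) ⊕ (M2 ⊕ K) = M1 ⊕ M2, so the key drops out. Then M2 = (M1 ⊕ M2) ⊕ M1 over the first 9 bytes.
byte 0: (db ⊕ 8e) ⊕ 74 = 55 ⊕ 74 = 21
byte 1: (c2 ⊕ 51) ⊕ 68 = 93 ⊕ 68 = fb
byte 2: (eb ⊕ df) ⊕ 65 = 34 ⊕ 65 = 51
byte 3: (f0 ⊕ cc) ⊕ 20 = 3c ⊕ 20 = 1c
byte 4: (4a ⊕ d5) ⊕ 61 = 9f ⊕ 61 = fe
byte 5: (c7 ⊕ c5) ⊕ 74 = 02 ⊕ 74 = 76
byte 6: (ad ⊕ ad) ⊕ 74 = 00 ⊕ 74 = 74
byte 7: (96 ⊕ 13) ⊕ 61 = 85 ⊕ 61 = e4
byte 8: (62 ⊕ 55) ⊕ 63 = 37 ⊕ 63 = 54

21fb511cfe7674e454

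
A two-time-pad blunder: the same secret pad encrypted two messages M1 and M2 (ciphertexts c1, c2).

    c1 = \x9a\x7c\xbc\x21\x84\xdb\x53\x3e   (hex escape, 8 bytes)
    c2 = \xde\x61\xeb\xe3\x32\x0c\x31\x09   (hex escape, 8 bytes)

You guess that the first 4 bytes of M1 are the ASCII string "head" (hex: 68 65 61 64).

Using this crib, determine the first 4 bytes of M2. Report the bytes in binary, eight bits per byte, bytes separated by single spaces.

First, c1 ⊕ c2 = (M1 ⊕ K) ⊕ (M2 ⊕ K) = M1 ⊕ M2, so the key drops out. Then M2 = (M1 ⊕ M2) ⊕ M1 over the first 4 bytes.
byte 0: (9a ⊕ de) ⊕ 68 = 44 ⊕ 68 = 2c
byte 1: (7c ⊕ 61) ⊕ 65 = 1d ⊕ 65 = 78
byte 2: (bc ⊕ eb) ⊕ 61 = 57 ⊕ 61 = 36
byte 3: (21 ⊕ e3) ⊕ 64 = c2 ⊕ 64 = a6

00101100 01111000 00110110 10100110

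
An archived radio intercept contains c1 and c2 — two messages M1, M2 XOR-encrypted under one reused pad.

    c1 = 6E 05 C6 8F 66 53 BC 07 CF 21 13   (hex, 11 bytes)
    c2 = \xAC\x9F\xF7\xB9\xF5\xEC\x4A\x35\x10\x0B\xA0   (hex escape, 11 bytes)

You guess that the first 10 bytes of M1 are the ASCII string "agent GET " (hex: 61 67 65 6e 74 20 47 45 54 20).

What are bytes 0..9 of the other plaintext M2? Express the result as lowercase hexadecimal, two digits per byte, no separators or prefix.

a3fd5458e79fb1778b0a

First, c1 ⊕ c2 = (M1 ⊕ K) ⊕ (M2 ⊕ K) = M1 ⊕ M2, so the key drops out. Then M2 = (M1 ⊕ M2) ⊕ M1 over the first 10 bytes.
byte 0: (6e xor ac) xor 61 = c2 xor 61 = a3
byte 1: (05 xor 9f) xor 67 = 9a xor 67 = fd
byte 2: (c6 xor f7) xor 65 = 31 xor 65 = 54
byte 3: (8f xor b9) xor 6e = 36 xor 6e = 58
byte 4: (66 xor f5) xor 74 = 93 xor 74 = e7
byte 5: (53 xor ec) xor 20 = bf xor 20 = 9f
byte 6: (bc xor 4a) xor 47 = f6 xor 47 = b1
byte 7: (07 xor 35) xor 45 = 32 xor 45 = 77
byte 8: (cf xor 10) xor 54 = df xor 54 = 8b
byte 9: (21 xor 0b) xor 20 = 2a xor 20 = 0a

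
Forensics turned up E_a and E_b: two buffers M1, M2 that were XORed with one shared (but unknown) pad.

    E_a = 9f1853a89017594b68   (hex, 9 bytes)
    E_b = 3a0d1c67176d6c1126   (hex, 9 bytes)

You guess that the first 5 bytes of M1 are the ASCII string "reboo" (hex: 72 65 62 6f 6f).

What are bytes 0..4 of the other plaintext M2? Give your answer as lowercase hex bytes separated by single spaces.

First, E_a ⊕ E_b = (M1 ⊕ K) ⊕ (M2 ⊕ K) = M1 ⊕ M2, so the key drops out. Then M2 = (M1 ⊕ M2) ⊕ M1 over the first 5 bytes.
byte 0: (9f ⊕ 3a) ⊕ 72 = a5 ⊕ 72 = d7
byte 1: (18 ⊕ 0d) ⊕ 65 = 15 ⊕ 65 = 70
byte 2: (53 ⊕ 1c) ⊕ 62 = 4f ⊕ 62 = 2d
byte 3: (a8 ⊕ 67) ⊕ 6f = cf ⊕ 6f = a0
byte 4: (90 ⊕ 17) ⊕ 6f = 87 ⊕ 6f = e8

d7 70 2d a0 e8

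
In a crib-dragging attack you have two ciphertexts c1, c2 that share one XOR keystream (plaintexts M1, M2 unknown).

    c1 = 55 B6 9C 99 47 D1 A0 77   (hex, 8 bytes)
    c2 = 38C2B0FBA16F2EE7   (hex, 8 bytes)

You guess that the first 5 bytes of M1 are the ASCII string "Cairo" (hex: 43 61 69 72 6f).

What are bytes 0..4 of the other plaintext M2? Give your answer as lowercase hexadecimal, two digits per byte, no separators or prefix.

First, c1 ⊕ c2 = (M1 ⊕ K) ⊕ (M2 ⊕ K) = M1 ⊕ M2, so the key drops out. Then M2 = (M1 ⊕ M2) ⊕ M1 over the first 5 bytes.
byte 0: (55 ⊕ 38) ⊕ 43 = 6d ⊕ 43 = 2e
byte 1: (b6 ⊕ c2) ⊕ 61 = 74 ⊕ 61 = 15
byte 2: (9c ⊕ b0) ⊕ 69 = 2c ⊕ 69 = 45
byte 3: (99 ⊕ fb) ⊕ 72 = 62 ⊕ 72 = 10
byte 4: (47 ⊕ a1) ⊕ 6f = e6 ⊕ 6f = 89

2e15451089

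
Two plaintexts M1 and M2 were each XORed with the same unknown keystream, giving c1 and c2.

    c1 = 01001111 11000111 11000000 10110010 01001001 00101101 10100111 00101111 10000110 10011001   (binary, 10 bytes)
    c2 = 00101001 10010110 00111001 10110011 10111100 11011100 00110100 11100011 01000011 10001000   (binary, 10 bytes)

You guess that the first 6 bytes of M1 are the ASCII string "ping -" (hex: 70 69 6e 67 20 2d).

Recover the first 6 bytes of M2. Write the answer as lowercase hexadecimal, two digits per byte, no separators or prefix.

First, c1 ⊕ c2 = (M1 ⊕ K) ⊕ (M2 ⊕ K) = M1 ⊕ M2, so the key drops out. Then M2 = (M1 ⊕ M2) ⊕ M1 over the first 6 bytes.
byte 0: (4f XOR 29) XOR 70 = 66 XOR 70 = 16
byte 1: (c7 XOR 96) XOR 69 = 51 XOR 69 = 38
byte 2: (c0 XOR 39) XOR 6e = f9 XOR 6e = 97
byte 3: (b2 XOR b3) XOR 67 = 01 XOR 67 = 66
byte 4: (49 XOR bc) XOR 20 = f5 XOR 20 = d5
byte 5: (2d XOR dc) XOR 2d = f1 XOR 2d = dc

16389766d5dc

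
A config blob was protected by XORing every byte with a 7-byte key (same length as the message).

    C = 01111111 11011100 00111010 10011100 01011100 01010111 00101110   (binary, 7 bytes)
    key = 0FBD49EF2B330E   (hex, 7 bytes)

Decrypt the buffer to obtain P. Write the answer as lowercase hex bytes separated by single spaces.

01111111 ^ 00001111 = 01110000
11011100 ^ 10111101 = 01100001
00111010 ^ 01001001 = 01110011
10011100 ^ 11101111 = 01110011
01011100 ^ 00101011 = 01110111
01010111 ^ 00110011 = 01100100
00101110 ^ 00001110 = 00100000

70 61 73 73 77 64 20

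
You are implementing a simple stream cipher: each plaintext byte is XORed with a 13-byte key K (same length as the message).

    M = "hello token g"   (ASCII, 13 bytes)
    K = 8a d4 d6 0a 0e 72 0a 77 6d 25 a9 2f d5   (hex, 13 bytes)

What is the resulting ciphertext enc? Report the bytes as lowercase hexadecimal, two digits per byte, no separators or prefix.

e2b1ba6661527e180640c70fb2

68 xor 8a = e2
65 xor d4 = b1
6c xor d6 = ba
6c xor 0a = 66
6f xor 0e = 61
20 xor 72 = 52
74 xor 0a = 7e
6f xor 77 = 18
6b xor 6d = 06
65 xor 25 = 40
6e xor a9 = c7
20 xor 2f = 0f
67 xor d5 = b2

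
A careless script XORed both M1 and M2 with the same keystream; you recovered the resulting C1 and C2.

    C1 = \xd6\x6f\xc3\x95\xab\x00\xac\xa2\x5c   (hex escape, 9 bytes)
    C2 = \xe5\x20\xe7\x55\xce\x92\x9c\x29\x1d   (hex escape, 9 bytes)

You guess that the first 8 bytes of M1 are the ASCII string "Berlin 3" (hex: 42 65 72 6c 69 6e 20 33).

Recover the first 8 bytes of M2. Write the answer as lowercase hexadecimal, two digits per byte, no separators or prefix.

First, C1 ⊕ C2 = (M1 ⊕ K) ⊕ (M2 ⊕ K) = M1 ⊕ M2, so the key drops out. Then M2 = (M1 ⊕ M2) ⊕ M1 over the first 8 bytes.
byte 0: (d6 ⊕ e5) ⊕ 42 = 33 ⊕ 42 = 71
byte 1: (6f ⊕ 20) ⊕ 65 = 4f ⊕ 65 = 2a
byte 2: (c3 ⊕ e7) ⊕ 72 = 24 ⊕ 72 = 56
byte 3: (95 ⊕ 55) ⊕ 6c = c0 ⊕ 6c = ac
byte 4: (ab ⊕ ce) ⊕ 69 = 65 ⊕ 69 = 0c
byte 5: (00 ⊕ 92) ⊕ 6e = 92 ⊕ 6e = fc
byte 6: (ac ⊕ 9c) ⊕ 20 = 30 ⊕ 20 = 10
byte 7: (a2 ⊕ 29) ⊕ 33 = 8b ⊕ 33 = b8

712a56ac0cfc10b8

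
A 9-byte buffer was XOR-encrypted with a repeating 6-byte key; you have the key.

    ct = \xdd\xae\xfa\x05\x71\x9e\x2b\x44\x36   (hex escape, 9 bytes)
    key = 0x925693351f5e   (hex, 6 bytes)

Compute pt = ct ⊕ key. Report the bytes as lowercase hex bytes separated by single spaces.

The 6-byte key repeats, so the effective keystream is 92 56 93 35 1f 5e 92 56 93.
byte 0: dd ⊕ 92 = 4f
byte 1: ae ⊕ 56 = f8
byte 2: fa ⊕ 93 = 69
byte 3: 05 ⊕ 35 = 30
byte 4: 71 ⊕ 1f = 6e
byte 5: 9e ⊕ 5e = c0
byte 6: 2b ⊕ 92 = b9
byte 7: 44 ⊕ 56 = 12
byte 8: 36 ⊕ 93 = a5

4f f8 69 30 6e c0 b9 12 a5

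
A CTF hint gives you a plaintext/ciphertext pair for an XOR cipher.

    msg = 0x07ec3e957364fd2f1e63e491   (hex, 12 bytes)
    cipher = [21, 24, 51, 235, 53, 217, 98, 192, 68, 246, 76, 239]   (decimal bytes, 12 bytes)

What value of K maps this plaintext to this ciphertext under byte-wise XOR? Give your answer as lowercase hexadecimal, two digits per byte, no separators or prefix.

Since cipher = msg ⊕ K, XORing both sides with msg gives K = msg ⊕ cipher.
byte 0: 07 ⊕ 15 = 12
byte 1: ec ⊕ 18 = f4
byte 2: 3e ⊕ 33 = 0d
byte 3: 95 ⊕ eb = 7e
byte 4: 73 ⊕ 35 = 46
byte 5: 64 ⊕ d9 = bd
byte 6: fd ⊕ 62 = 9f
byte 7: 2f ⊕ c0 = ef
byte 8: 1e ⊕ 44 = 5a
byte 9: 63 ⊕ f6 = 95
byte 10: e4 ⊕ 4c = a8
byte 11: 91 ⊕ ef = 7e

12f40d7e46bd9fef5a95a87e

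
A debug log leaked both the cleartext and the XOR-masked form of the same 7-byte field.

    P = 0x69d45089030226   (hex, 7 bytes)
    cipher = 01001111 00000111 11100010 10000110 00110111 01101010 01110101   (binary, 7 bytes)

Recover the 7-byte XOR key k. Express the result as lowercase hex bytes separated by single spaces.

26 d3 b2 0f 34 68 53

Since cipher = P ⊕ k, XORing both sides with P gives k = P ⊕ cipher.
byte 0: 69 xor 4f = 26
byte 1: d4 xor 07 = d3
byte 2: 50 xor e2 = b2
byte 3: 89 xor 86 = 0f
byte 4: 03 xor 37 = 34
byte 5: 02 xor 6a = 68
byte 6: 26 xor 75 = 53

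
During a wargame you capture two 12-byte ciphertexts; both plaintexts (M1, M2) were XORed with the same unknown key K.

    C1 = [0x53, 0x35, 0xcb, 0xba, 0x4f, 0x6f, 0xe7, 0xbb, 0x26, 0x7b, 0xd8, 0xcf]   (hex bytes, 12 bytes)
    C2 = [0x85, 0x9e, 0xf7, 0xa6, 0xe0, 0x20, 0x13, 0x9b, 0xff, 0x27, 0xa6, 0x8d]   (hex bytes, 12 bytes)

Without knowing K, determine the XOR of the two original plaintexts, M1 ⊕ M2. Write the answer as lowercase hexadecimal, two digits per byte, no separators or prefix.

d6ab3c1caf4ff420d95c7e42

C1 ⊕ C2 = (M1 ⊕ K) ⊕ (M2 ⊕ K) = M1 ⊕ M2 — the shared key cancels under XOR.
53 ⊕ 85 = d6
35 ⊕ 9e = ab
cb ⊕ f7 = 3c
ba ⊕ a6 = 1c
4f ⊕ e0 = af
6f ⊕ 20 = 4f
e7 ⊕ 13 = f4
bb ⊕ 9b = 20
26 ⊕ ff = d9
7b ⊕ 27 = 5c
d8 ⊕ a6 = 7e
cf ⊕ 8d = 42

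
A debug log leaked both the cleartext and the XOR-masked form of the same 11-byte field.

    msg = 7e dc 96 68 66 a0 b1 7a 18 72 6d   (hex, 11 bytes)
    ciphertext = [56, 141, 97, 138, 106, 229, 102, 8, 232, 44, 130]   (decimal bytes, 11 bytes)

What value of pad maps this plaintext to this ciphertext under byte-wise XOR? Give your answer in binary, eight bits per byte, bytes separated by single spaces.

01000110 01010001 11110111 11100010 00001100 01000101 11010111 01110010 11110000 01011110 11101111

Since ciphertext = msg ⊕ pad, XORing both sides with msg gives pad = msg ⊕ ciphertext.
126 ^  56 =  70
220 ^ 141 =  81
150 ^  97 = 247
104 ^ 138 = 226
102 ^ 106 =  12
160 ^ 229 =  69
177 ^ 102 = 215
122 ^   8 = 114
 24 ^ 232 = 240
114 ^  44 =  94
109 ^ 130 = 239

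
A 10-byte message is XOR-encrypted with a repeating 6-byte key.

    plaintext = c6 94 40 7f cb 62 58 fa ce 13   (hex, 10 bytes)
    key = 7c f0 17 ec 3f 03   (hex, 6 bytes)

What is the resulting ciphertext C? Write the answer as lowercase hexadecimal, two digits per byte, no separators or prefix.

The 6-byte key repeats, so the effective keystream is 7c f0 17 ec 3f 03 7c f0 17 ec.
byte 0: 11000110 xor 01111100 = 10111010
byte 1: 10010100 xor 11110000 = 01100100
byte 2: 01000000 xor 00010111 = 01010111
byte 3: 01111111 xor 11101100 = 10010011
byte 4: 11001011 xor 00111111 = 11110100
byte 5: 01100010 xor 00000011 = 01100001
byte 6: 01011000 xor 01111100 = 00100100
byte 7: 11111010 xor 11110000 = 00001010
byte 8: 11001110 xor 00010111 = 11011001
byte 9: 00010011 xor 11101100 = 11111111

ba645793f461240ad9ff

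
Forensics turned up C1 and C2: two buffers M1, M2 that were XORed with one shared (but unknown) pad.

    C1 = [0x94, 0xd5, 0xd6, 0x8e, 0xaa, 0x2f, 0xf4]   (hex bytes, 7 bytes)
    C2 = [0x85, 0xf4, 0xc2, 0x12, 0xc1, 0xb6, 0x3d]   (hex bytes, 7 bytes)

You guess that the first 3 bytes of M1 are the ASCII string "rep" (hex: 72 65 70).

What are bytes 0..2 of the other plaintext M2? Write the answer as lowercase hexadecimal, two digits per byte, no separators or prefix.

First, C1 ⊕ C2 = (M1 ⊕ K) ⊕ (M2 ⊕ K) = M1 ⊕ M2, so the key drops out. Then M2 = (M1 ⊕ M2) ⊕ M1 over the first 3 bytes.
byte 0: (94 ⊕ 85) ⊕ 72 = 11 ⊕ 72 = 63
byte 1: (d5 ⊕ f4) ⊕ 65 = 21 ⊕ 65 = 44
byte 2: (d6 ⊕ c2) ⊕ 70 = 14 ⊕ 70 = 64

634464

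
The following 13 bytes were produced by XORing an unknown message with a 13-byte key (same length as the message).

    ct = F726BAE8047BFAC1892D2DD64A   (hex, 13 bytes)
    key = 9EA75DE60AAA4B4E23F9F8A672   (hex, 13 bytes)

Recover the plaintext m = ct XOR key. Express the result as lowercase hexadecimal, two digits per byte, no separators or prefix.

XOR is its own inverse, so applying the key byte-wise gives the result directly.
11110111 ^ 10011110 = 01101001
00100110 ^ 10100111 = 10000001
10111010 ^ 01011101 = 11100111
11101000 ^ 11100110 = 00001110
00000100 ^ 00001010 = 00001110
01111011 ^ 10101010 = 11010001
11111010 ^ 01001011 = 10110001
11000001 ^ 01001110 = 10001111
10001001 ^ 00100011 = 10101010
00101101 ^ 11111001 = 11010100
00101101 ^ 11111000 = 11010101
11010110 ^ 10100110 = 01110000
01001010 ^ 01110010 = 00111000

6981e70e0ed1b18faad4d57038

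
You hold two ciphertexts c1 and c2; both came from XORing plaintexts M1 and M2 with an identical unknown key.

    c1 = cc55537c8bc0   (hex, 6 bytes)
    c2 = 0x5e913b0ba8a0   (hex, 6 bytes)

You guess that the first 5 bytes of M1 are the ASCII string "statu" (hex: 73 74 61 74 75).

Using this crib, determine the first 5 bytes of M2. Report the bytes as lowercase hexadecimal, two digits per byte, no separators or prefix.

e1b0090356

First, c1 ⊕ c2 = (M1 ⊕ K) ⊕ (M2 ⊕ K) = M1 ⊕ M2, so the key drops out. Then M2 = (M1 ⊕ M2) ⊕ M1 over the first 5 bytes.
byte 0: (cc XOR 5e) XOR 73 = 92 XOR 73 = e1
byte 1: (55 XOR 91) XOR 74 = c4 XOR 74 = b0
byte 2: (53 XOR 3b) XOR 61 = 68 XOR 61 = 09
byte 3: (7c XOR 0b) XOR 74 = 77 XOR 74 = 03
byte 4: (8b XOR a8) XOR 75 = 23 XOR 75 = 56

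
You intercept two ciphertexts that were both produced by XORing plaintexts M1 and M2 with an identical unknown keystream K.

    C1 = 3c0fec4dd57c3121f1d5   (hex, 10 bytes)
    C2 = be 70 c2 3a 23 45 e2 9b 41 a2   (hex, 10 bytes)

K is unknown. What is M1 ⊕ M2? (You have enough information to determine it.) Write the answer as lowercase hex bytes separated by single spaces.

82 7f 2e 77 f6 39 d3 ba b0 77

C1 ⊕ C2 = (M1 ⊕ K) ⊕ (M2 ⊕ K) = M1 ⊕ M2 — the shared key cancels under XOR.
3c ^ be = 82
0f ^ 70 = 7f
ec ^ c2 = 2e
4d ^ 3a = 77
d5 ^ 23 = f6
7c ^ 45 = 39
31 ^ e2 = d3
21 ^ 9b = ba
f1 ^ 41 = b0
d5 ^ a2 = 77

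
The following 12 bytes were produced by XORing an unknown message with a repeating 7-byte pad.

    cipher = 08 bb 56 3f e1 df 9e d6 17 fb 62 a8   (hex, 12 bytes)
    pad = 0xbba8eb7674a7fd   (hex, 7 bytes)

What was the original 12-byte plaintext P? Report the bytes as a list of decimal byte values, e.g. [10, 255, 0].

The 7-byte key repeats, so the effective keystream is bb a8 eb 76 74 a7 fd bb a8 eb 76 74.
byte 0: 08 ^ bb = b3
byte 1: bb ^ a8 = 13
byte 2: 56 ^ eb = bd
byte 3: 3f ^ 76 = 49
byte 4: e1 ^ 74 = 95
byte 5: df ^ a7 = 78
byte 6: 9e ^ fd = 63
byte 7: d6 ^ bb = 6d
byte 8: 17 ^ a8 = bf
byte 9: fb ^ eb = 10
byte 10: 62 ^ 76 = 14
byte 11: a8 ^ 74 = dc

[179, 19, 189, 73, 149, 120, 99, 109, 191, 16, 20, 220]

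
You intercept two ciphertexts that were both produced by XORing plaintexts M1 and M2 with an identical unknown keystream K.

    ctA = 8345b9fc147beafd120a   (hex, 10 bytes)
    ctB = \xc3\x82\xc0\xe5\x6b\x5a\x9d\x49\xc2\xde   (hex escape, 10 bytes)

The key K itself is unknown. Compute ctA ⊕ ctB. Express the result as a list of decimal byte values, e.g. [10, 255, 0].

ctA ⊕ ctB = (M1 ⊕ K) ⊕ (M2 ⊕ K) = M1 ⊕ M2 — the shared key cancels under XOR.
byte 0: 83 ⊕ c3 = 40
byte 1: 45 ⊕ 82 = c7
byte 2: b9 ⊕ c0 = 79
byte 3: fc ⊕ e5 = 19
byte 4: 14 ⊕ 6b = 7f
byte 5: 7b ⊕ 5a = 21
byte 6: ea ⊕ 9d = 77
byte 7: fd ⊕ 49 = b4
byte 8: 12 ⊕ c2 = d0
byte 9: 0a ⊕ de = d4

[64, 199, 121, 25, 127, 33, 119, 180, 208, 212]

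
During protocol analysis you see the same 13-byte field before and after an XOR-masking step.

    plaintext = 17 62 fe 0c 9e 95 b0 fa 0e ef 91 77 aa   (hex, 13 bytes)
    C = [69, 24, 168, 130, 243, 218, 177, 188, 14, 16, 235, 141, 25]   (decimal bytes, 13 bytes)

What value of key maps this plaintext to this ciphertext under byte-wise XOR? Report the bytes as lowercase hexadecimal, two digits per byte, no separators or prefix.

527a568e6d4f014600ff7afab3

Since C = plaintext ⊕ key, XORing both sides with plaintext gives key = plaintext ⊕ C.
 23 XOR  69 =  82
 98 XOR  24 = 122
254 XOR 168 =  86
 12 XOR 130 = 142
158 XOR 243 = 109
149 XOR 218 =  79
176 XOR 177 =   1
250 XOR 188 =  70
 14 XOR  14 =   0
239 XOR  16 = 255
145 XOR 235 = 122
119 XOR 141 = 250
170 XOR  25 = 179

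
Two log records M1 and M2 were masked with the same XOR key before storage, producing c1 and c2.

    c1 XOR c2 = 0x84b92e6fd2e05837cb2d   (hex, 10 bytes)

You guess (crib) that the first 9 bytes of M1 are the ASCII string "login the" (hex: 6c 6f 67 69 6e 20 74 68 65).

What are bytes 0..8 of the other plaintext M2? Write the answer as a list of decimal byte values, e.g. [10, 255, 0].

[232, 214, 73, 6, 188, 192, 44, 95, 174]

Since c1 ⊕ c2 = M1 ⊕ M2, XORing with the guessed M1 bytes yields the corresponding M2 bytes: M2 = (c1 ⊕ c2) ⊕ M1.
84 xor 6c = e8
b9 xor 6f = d6
2e xor 67 = 49
6f xor 69 = 06
d2 xor 6e = bc
e0 xor 20 = c0
58 xor 74 = 2c
37 xor 68 = 5f
cb xor 65 = ae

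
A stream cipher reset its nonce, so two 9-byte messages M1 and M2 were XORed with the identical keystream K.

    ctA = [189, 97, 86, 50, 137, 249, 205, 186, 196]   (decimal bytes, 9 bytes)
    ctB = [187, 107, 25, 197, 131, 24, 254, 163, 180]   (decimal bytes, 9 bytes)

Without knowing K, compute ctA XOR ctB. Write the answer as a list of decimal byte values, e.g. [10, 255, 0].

ctA ⊕ ctB = (M1 ⊕ K) ⊕ (M2 ⊕ K) = M1 ⊕ M2 — the shared key cancels under XOR.
byte 0: bd xor bb = 06
byte 1: 61 xor 6b = 0a
byte 2: 56 xor 19 = 4f
byte 3: 32 xor c5 = f7
byte 4: 89 xor 83 = 0a
byte 5: f9 xor 18 = e1
byte 6: cd xor fe = 33
byte 7: ba xor a3 = 19
byte 8: c4 xor b4 = 70

[6, 10, 79, 247, 10, 225, 51, 25, 112]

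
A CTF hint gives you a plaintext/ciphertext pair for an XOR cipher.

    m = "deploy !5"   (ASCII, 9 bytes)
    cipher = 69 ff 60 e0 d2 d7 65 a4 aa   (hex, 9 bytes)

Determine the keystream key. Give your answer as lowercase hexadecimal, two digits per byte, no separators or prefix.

Since cipher = m ⊕ key, XORing both sides with m gives key = m ⊕ cipher.
byte 0: 64 xor 69 = 0d
byte 1: 65 xor ff = 9a
byte 2: 70 xor 60 = 10
byte 3: 6c xor e0 = 8c
byte 4: 6f xor d2 = bd
byte 5: 79 xor d7 = ae
byte 6: 20 xor 65 = 45
byte 7: 21 xor a4 = 85
byte 8: 35 xor aa = 9f

0d9a108cbdae45859f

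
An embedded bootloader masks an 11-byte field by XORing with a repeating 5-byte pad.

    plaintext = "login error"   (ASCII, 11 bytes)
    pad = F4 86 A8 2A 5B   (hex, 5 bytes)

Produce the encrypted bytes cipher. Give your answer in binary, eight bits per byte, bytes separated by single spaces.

10011000 11101001 11001111 01000011 00110101 11010100 11100011 11011010 01011000 00110100 10000110

The 5-byte key repeats, so the effective keystream is f4 86 a8 2a 5b f4 86 a8 2a 5b f4.
byte 0: 6c ⊕ f4 = 98
byte 1: 6f ⊕ 86 = e9
byte 2: 67 ⊕ a8 = cf
byte 3: 69 ⊕ 2a = 43
byte 4: 6e ⊕ 5b = 35
byte 5: 20 ⊕ f4 = d4
byte 6: 65 ⊕ 86 = e3
byte 7: 72 ⊕ a8 = da
byte 8: 72 ⊕ 2a = 58
byte 9: 6f ⊕ 5b = 34
byte 10: 72 ⊕ f4 = 86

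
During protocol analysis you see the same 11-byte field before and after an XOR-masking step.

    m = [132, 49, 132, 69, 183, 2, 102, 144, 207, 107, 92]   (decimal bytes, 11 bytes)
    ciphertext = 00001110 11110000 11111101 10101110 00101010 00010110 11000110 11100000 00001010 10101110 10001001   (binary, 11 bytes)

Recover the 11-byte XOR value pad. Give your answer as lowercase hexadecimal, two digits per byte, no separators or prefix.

8ac179eb9d14a070c5c5d5

Since ciphertext = m ⊕ pad, XORing both sides with m gives pad = m ⊕ ciphertext.
84 ⊕ 0e = 8a
31 ⊕ f0 = c1
84 ⊕ fd = 79
45 ⊕ ae = eb
b7 ⊕ 2a = 9d
02 ⊕ 16 = 14
66 ⊕ c6 = a0
90 ⊕ e0 = 70
cf ⊕ 0a = c5
6b ⊕ ae = c5
5c ⊕ 89 = d5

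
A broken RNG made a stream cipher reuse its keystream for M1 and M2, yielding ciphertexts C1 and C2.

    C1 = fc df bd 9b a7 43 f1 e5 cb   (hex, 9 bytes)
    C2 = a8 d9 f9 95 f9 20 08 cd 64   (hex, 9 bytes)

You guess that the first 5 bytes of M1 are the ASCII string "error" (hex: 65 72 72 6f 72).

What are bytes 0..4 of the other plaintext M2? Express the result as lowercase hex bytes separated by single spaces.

31 74 36 61 2c

First, C1 ⊕ C2 = (M1 ⊕ K) ⊕ (M2 ⊕ K) = M1 ⊕ M2, so the key drops out. Then M2 = (M1 ⊕ M2) ⊕ M1 over the first 5 bytes.
byte 0: (fc XOR a8) XOR 65 = 54 XOR 65 = 31
byte 1: (df XOR d9) XOR 72 = 06 XOR 72 = 74
byte 2: (bd XOR f9) XOR 72 = 44 XOR 72 = 36
byte 3: (9b XOR 95) XOR 6f = 0e XOR 6f = 61
byte 4: (a7 XOR f9) XOR 72 = 5e XOR 72 = 2c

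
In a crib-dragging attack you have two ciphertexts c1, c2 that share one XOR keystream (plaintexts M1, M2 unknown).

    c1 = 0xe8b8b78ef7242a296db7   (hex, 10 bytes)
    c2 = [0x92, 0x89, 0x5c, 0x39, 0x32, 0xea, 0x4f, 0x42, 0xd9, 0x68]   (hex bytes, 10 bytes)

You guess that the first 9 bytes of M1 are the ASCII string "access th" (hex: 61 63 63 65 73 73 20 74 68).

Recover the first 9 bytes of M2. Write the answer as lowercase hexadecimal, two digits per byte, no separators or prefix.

First, c1 ⊕ c2 = (M1 ⊕ K) ⊕ (M2 ⊕ K) = M1 ⊕ M2, so the key drops out. Then M2 = (M1 ⊕ M2) ⊕ M1 over the first 9 bytes.
byte 0: (e8 ^ 92) ^ 61 = 7a ^ 61 = 1b
byte 1: (b8 ^ 89) ^ 63 = 31 ^ 63 = 52
byte 2: (b7 ^ 5c) ^ 63 = eb ^ 63 = 88
byte 3: (8e ^ 39) ^ 65 = b7 ^ 65 = d2
byte 4: (f7 ^ 32) ^ 73 = c5 ^ 73 = b6
byte 5: (24 ^ ea) ^ 73 = ce ^ 73 = bd
byte 6: (2a ^ 4f) ^ 20 = 65 ^ 20 = 45
byte 7: (29 ^ 42) ^ 74 = 6b ^ 74 = 1f
byte 8: (6d ^ d9) ^ 68 = b4 ^ 68 = dc

1b5288d2b6bd451fdc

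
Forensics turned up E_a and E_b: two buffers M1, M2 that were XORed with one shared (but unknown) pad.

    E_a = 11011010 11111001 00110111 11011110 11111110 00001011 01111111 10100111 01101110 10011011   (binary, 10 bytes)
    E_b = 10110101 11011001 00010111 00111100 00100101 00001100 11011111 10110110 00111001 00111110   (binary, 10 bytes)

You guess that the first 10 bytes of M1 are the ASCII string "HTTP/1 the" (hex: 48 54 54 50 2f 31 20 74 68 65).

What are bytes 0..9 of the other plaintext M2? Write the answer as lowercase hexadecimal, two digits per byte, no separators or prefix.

277474b2f43680653fc0

First, E_a ⊕ E_b = (M1 ⊕ K) ⊕ (M2 ⊕ K) = M1 ⊕ M2, so the key drops out. Then M2 = (M1 ⊕ M2) ⊕ M1 over the first 10 bytes.
byte 0: (da xor b5) xor 48 = 6f xor 48 = 27
byte 1: (f9 xor d9) xor 54 = 20 xor 54 = 74
byte 2: (37 xor 17) xor 54 = 20 xor 54 = 74
byte 3: (de xor 3c) xor 50 = e2 xor 50 = b2
byte 4: (fe xor 25) xor 2f = db xor 2f = f4
byte 5: (0b xor 0c) xor 31 = 07 xor 31 = 36
byte 6: (7f xor df) xor 20 = a0 xor 20 = 80
byte 7: (a7 xor b6) xor 74 = 11 xor 74 = 65
byte 8: (6e xor 39) xor 68 = 57 xor 68 = 3f
byte 9: (9b xor 3e) xor 65 = a5 xor 65 = c0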